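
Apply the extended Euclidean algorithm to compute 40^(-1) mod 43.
Extended GCD: 40(14) + 43(-13) = 1. So 40^(-1) ≡ 14 mod 43. Verify: 40 × 14 = 560 ≡ 1 mod 43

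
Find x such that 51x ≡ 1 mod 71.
Since 71 is prime, by Fermat 51^(-1) ≡ 51^{69} ≡ 39 mod 71. Verify: 51 × 39 = 1989 ≡ 1 mod 71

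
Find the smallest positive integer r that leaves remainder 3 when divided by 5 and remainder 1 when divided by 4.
M = 5 × 4 = 20. M₁ = 4, y₁ ≡ 4 (mod 5). M₂ = 5, y₂ ≡ 1 (mod 4). r = 3×4×4 + 1×5×1 ≡ 13 (mod 20)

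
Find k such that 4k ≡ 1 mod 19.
Since 19 is prime, by Fermat 4^(-1) ≡ 4^{17} ≡ 5 mod 19. Verify: 4 × 5 = 20 ≡ 1 mod 19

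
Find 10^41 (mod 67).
By repeated squaring (mod 67): 10^{1}≡10, 10^{2}≡33, 10^{4}≡17, 10^{8}≡21, 10^{16}≡39, 10^{32}≡47. Then 10^{41} = 10^{32+8+1} ≡ 47 × 21 × 10 ≡ 21 (mod 67)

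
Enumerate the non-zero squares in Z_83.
Quadratic residues modulo 83: {1, 3, 4, 7, 9, 10, 11, 12, 16, 17, 21, 23, 25, 26, 27, 28, 29, 30, 31, 33, 36, 37, 38, 40, 41, 44, 48, 49, 51, 59, 61, 63, 64, 65, 68, 69, 70, 75, 77, 78, 81}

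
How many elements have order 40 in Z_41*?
Number of primitive roots mod 41 = φ(p-1) = φ(40) = 16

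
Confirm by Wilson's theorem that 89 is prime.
(88)! mod 89 = 88. Since this equals -1 mod 89, Wilson confirms 89 is prime.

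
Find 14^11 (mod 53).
By repeated squaring (mod 53): 14^{1}≡14, 14^{2}≡37, 14^{4}≡44, 14^{8}≡28. Then 14^{11} = 14^{8+2+1} ≡ 28 × 37 × 14 ≡ 35 (mod 53)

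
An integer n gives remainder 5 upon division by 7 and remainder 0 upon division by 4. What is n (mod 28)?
M = 7 × 4 = 28. M₁ = 4, y₁ ≡ 2 (mod 7). M₂ = 7, y₂ ≡ 3 (mod 4). n = 5×4×2 + 0×7×3 ≡ 12 (mod 28)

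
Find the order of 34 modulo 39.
Powers of 34 mod 39: 34^1≡34, 34^2≡25, 34^3≡31, 34^4≡1. ord_39(34) = 4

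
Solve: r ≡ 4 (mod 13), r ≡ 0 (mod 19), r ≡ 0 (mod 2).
M = 13 × 19 × 2 = 494. M₁ = 38, y₁ ≡ 12 (mod 13). M₂ = 26, y₂ ≡ 11 (mod 19). M₃ = 247, y₃ ≡ 1 (mod 2). r = 4×38×12 + 0×26×11 + 0×247×1 ≡ 342 (mod 494)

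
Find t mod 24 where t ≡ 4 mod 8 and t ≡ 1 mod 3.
M = 8 × 3 = 24. M₁ = 3, y₁ ≡ 3 mod 8. M₂ = 8, y₂ ≡ 2 mod 3. t = 4×3×3 + 1×8×2 ≡ 4 mod 24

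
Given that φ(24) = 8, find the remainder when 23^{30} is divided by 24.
By Euler: 23^{8} ≡ 1 (mod 24) since gcd(23, 24) = 1. 30 = 3×8 + 6. So 23^{30} ≡ 23^{6} ≡ 1 (mod 24)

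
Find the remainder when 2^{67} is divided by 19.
By Fermat: 2^{18} ≡ 1 mod 19. 67 = 3×18 + 13. So 2^{67} ≡ 2^{13} ≡ 3 mod 19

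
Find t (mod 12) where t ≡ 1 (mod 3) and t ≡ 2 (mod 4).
M = 3 × 4 = 12. M₁ = 4, y₁ ≡ 1 (mod 3). M₂ = 3, y₂ ≡ 3 (mod 4). t = 1×4×1 + 2×3×3 ≡ 10 (mod 12)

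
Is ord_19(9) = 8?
Powers of 9 mod 19: 9^1≡9, 9^2≡5, 9^3≡7, 9^4≡6, 9^5≡16, 9^6≡11, 9^7≡4, 9^8≡17, 9^9≡1. 9^8≡17≢1, so ord ≠ 8. No, the actual order is 9.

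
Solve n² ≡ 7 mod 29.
The square roots of 7 mod 29 are 23 and 6. Verify: 23² = 529 ≡ 7 mod 29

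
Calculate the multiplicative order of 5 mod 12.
Powers of 5 mod 12: 5^1≡5, 5^2≡1. ord_12(5) = 2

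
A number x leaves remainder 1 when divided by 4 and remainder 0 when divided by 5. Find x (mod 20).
M = 4 × 5 = 20. M₁ = 5, y₁ ≡ 1 (mod 4). M₂ = 4, y₂ ≡ 4 (mod 5). x = 1×5×1 + 0×4×4 ≡ 5 (mod 20)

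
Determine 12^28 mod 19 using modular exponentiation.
Using Fermat: 12^{18} ≡ 1 mod 19. 28 ≡ 10 mod 18. So 12^{28} ≡ 12^{10} ≡ 7 mod 19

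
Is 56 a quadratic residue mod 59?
By Euler's criterion: 56^{29} ≡ 58 mod 59. Since this equals -1 (≡ 58), 56 is not a QR.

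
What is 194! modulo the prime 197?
(196)! = (194)! × (195) × (196) ≡ -1 (mod 197). So (194)! ≡ -1 × [(196)(195)]^(-1) ≡ 98 (mod 197)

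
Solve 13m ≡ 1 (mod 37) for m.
Since 37 is prime, by Fermat 13^(-1) ≡ 13^{35} ≡ 20 (mod 37). Verify: 13 × 20 = 260 ≡ 1 (mod 37)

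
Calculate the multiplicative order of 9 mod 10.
Powers of 9 mod 10: 9^1≡9, 9^2≡1. Order = 2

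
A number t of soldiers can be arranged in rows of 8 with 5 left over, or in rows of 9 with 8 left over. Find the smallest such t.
M = 8 × 9 = 72. M₁ = 9, y₁ ≡ 1 (mod 8). M₂ = 8, y₂ ≡ 8 (mod 9). t = 5×9×1 + 8×8×8 ≡ 53 (mod 72)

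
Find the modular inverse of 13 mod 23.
Since 23 is prime, by Fermat 13^(-1) ≡ 13^{21} ≡ 16 (mod 23). Verify: 13 × 16 = 208 ≡ 1 (mod 23)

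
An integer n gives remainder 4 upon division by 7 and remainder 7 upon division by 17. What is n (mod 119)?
M = 7 × 17 = 119. M₁ = 17, y₁ ≡ 5 (mod 7). M₂ = 7, y₂ ≡ 5 (mod 17). n = 4×17×5 + 7×7×5 ≡ 109 (mod 119)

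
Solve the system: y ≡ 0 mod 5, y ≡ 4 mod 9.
M = 5 × 9 = 45. M₁ = 9, y₁ ≡ 4 mod 5. M₂ = 5, y₂ ≡ 2 mod 9. y = 0×9×4 + 4×5×2 ≡ 40 mod 45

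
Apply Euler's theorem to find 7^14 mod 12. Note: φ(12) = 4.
By Euler: 7^{4} ≡ 1 mod 12 since gcd(7, 12) = 1. 14 = 3×4 + 2. So 7^{14} ≡ 7^{2} ≡ 1 mod 12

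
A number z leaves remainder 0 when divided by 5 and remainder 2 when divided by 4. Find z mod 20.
M = 5 × 4 = 20. M₁ = 4, y₁ ≡ 4 mod 5. M₂ = 5, y₂ ≡ 1 mod 4. z = 0×4×4 + 2×5×1 ≡ 10 mod 20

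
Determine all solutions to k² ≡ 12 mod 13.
The square roots of 12 mod 13 are 8 and 5. Verify: 8² = 64 ≡ 12 mod 13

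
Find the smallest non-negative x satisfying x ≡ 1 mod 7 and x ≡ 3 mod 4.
M = 7 × 4 = 28. M₁ = 4, y₁ ≡ 2 mod 7. M₂ = 7, y₂ ≡ 3 mod 4. x = 1×4×2 + 3×7×3 ≡ 15 mod 28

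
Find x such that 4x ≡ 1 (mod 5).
Since 5 is prime, by Fermat 4^(-1) ≡ 4^{3} ≡ 4 (mod 5). Verify: 4 × 4 = 16 ≡ 1 (mod 5)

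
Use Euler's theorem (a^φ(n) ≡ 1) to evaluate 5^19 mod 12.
By Euler: 5^{4} ≡ 1 (mod 12) since gcd(5, 12) = 1. 19 = 4×4 + 3. So 5^{19} ≡ 5^{3} ≡ 5 (mod 12)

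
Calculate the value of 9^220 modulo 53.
Using Fermat: 9^{52} ≡ 1 mod 53. 220 ≡ 12 mod 52. So 9^{220} ≡ 9^{12} ≡ 47 mod 53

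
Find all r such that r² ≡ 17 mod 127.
The square roots of 17 mod 127 are 115 and 12. Verify: 115² = 13225 ≡ 17 mod 127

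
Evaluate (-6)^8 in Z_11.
By repeated squaring mod 11: (-6)^{1}≡5, (-6)^{2}≡3, (-6)^{4}≡9, (-6)^{8}≡4. So (-6)^{8} ≡ 4 mod 11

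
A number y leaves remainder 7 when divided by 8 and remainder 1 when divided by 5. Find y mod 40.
M = 8 × 5 = 40. M₁ = 5, y₁ ≡ 5 mod 8. M₂ = 8, y₂ ≡ 2 mod 5. y = 7×5×5 + 1×8×2 ≡ 31 mod 40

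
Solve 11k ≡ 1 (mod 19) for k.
Since 19 is prime, by Fermat 11^(-1) ≡ 11^{17} ≡ 7 (mod 19). Verify: 11 × 7 = 77 ≡ 1 (mod 19)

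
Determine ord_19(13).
Powers of 13 mod 19: 13^1≡13, 13^2≡17, 13^3≡12, 13^4≡4, 13^5≡14, 13^6≡11, 13^7≡10, 13^8≡16, 13^9≡18, 13^10≡6, 13^11≡2, 13^12≡7, 13^13≡15, 13^14≡5, 13^15≡8, 13^16≡9, 13^17≡3, 13^18≡1. Order = 18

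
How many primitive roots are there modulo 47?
A prime p has φ(p-1) primitive roots; here φ(46) = 22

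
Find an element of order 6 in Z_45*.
4 has order 6 mod 45 since 4^{6} ≡ 1 (mod 45) and no smaller power works.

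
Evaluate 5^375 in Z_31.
Using Fermat: 5^{30} ≡ 1 mod 31. 375 ≡ 15 mod 30. So 5^{375} ≡ 5^{15} ≡ 1 mod 31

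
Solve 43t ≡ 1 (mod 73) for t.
Since 73 is prime, by Fermat 43^(-1) ≡ 43^{71} ≡ 17 (mod 73). Verify: 43 × 17 = 731 ≡ 1 (mod 73)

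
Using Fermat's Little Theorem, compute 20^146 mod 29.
By Fermat: 20^{28} ≡ 1 mod 29. 146 = 5×28 + 6. So 20^{146} ≡ 20^{6} ≡ 16 mod 29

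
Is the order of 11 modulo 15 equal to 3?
Powers of 11 mod 15: 11^1≡11, 11^2≡1. Already 11^2≡1, so the order is 2 < 3. No, the actual order is 2.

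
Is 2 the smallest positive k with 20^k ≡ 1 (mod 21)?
Powers of 20 mod 21: 20^1≡20, 20^2≡1. First k with 20^k≡1 is k=2. Yes, ord_21(20) = 2.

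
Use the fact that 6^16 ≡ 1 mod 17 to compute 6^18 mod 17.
By Fermat: 6^{16} ≡ 1 mod 17. So 6^{18} = 6^{16} · 6^{2} ≡ 6^{2} ≡ 2 mod 17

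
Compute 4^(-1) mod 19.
Since 19 is prime, by Fermat 4^(-1) ≡ 4^{17} ≡ 5 mod 19. Verify: 4 × 5 = 20 ≡ 1 mod 19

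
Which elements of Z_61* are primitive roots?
There are φ(60) = 16 primitive roots mod 61: {2, 6, 7, 10, 17, 18, 26, 30, 31, 35, 43, 44, 51, 54, 55, 59}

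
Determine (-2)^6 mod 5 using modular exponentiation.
Using Fermat: (-2)^{4} ≡ 1 mod 5. 6 ≡ 2 mod 4. So (-2)^{6} ≡ (-2)^{2} ≡ 4 mod 5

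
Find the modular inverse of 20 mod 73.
Since 73 is prime, by Fermat 20^(-1) ≡ 20^{71} ≡ 11 (mod 73). Verify: 20 × 11 = 220 ≡ 1 (mod 73)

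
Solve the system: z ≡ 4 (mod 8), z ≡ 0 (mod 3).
M = 8 × 3 = 24. M₁ = 3, y₁ ≡ 3 (mod 8). M₂ = 8, y₂ ≡ 2 (mod 3). z = 4×3×3 + 0×8×2 ≡ 12 (mod 24)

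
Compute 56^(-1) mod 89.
Since 89 is prime, by Fermat 56^(-1) ≡ 56^{87} ≡ 62 mod 89. Verify: 56 × 62 = 3472 ≡ 1 mod 89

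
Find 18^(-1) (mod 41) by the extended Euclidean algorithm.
Extended GCD: 18(16) + 41(-7) = 1. So 18^(-1) ≡ 16 (mod 41). Verify: 18 × 16 = 288 ≡ 1 (mod 41)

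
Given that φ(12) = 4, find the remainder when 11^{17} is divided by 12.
By Euler: 11^{4} ≡ 1 (mod 12) since gcd(11, 12) = 1. 17 = 4×4 + 1. So 11^{17} ≡ 11^{1} ≡ 11 (mod 12)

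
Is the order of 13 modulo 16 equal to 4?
Powers of 13 mod 16: 13^1≡13, 13^2≡9, 13^3≡5, 13^4≡1. First k with 13^k≡1 is k=4. Yes, ord_16(13) = 4.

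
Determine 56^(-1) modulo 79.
Since 79 is prime, by Fermat 56^(-1) ≡ 56^{77} ≡ 24 mod 79. Verify: 56 × 24 = 1344 ≡ 1 mod 79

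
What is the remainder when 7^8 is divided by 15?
By repeated squaring (mod 15): 7^{1}≡7, 7^{2}≡4, 7^{4}≡1, 7^{8}≡1. So 7^{8} ≡ 1 (mod 15)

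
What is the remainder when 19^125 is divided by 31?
Using Fermat: 19^{30} ≡ 1 (mod 31). 125 ≡ 5 (mod 30). So 19^{125} ≡ 19^{5} ≡ 5 (mod 31)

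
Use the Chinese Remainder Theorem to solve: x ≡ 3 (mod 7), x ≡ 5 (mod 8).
M = 7 × 8 = 56. M₁ = 8, y₁ ≡ 1 (mod 7). M₂ = 7, y₂ ≡ 7 (mod 8). x = 3×8×1 + 5×7×7 ≡ 45 (mod 56)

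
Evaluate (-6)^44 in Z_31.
Using Fermat: (-6)^{30} ≡ 1 (mod 31). 44 ≡ 14 (mod 30). So (-6)^{44} ≡ (-6)^{14} ≡ 5 (mod 31)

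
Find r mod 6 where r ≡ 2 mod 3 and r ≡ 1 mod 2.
M = 3 × 2 = 6. M₁ = 2, y₁ ≡ 2 mod 3. M₂ = 3, y₂ ≡ 1 mod 2. r = 2×2×2 + 1×3×1 ≡ 5 mod 6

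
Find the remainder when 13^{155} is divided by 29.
By Fermat: 13^{28} ≡ 1 mod 29. 155 = 5×28 + 15. So 13^{155} ≡ 13^{15} ≡ 13 mod 29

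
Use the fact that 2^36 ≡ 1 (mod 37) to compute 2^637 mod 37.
By Fermat: 2^{36} ≡ 1 (mod 37). 637 ≡ 25 (mod 36). So 2^{637} ≡ 2^{25} ≡ 20 (mod 37)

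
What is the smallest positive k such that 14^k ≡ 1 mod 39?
Powers of 14 mod 39: 14^1≡14, 14^2≡1. Order = 2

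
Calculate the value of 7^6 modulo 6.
By repeated squaring mod 6: 7^{1}≡1, 7^{2}≡1, 7^{4}≡1. Then 7^{6} = 7^{4+2} ≡ 1 × 1 ≡ 1 mod 6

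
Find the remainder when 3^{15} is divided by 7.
By Fermat: 3^{6} ≡ 1 mod 7. 15 = 2×6 + 3. So 3^{15} ≡ 3^{3} ≡ 6 mod 7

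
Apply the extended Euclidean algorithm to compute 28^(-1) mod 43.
Extended GCD: 28(20) + 43(-13) = 1. So 28^(-1) ≡ 20 mod 43. Verify: 28 × 20 = 560 ≡ 1 mod 43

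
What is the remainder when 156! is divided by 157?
By Wilson's theorem, (156)! ≡ -1 ≡ 156 mod 157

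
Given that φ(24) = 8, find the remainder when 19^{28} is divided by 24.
By Euler: 19^{8} ≡ 1 mod 24 since gcd(19, 24) = 1. 28 = 3×8 + 4. So 19^{28} ≡ 19^{4} ≡ 1 mod 24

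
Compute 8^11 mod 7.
Using Fermat: 8^{6} ≡ 1 (mod 7). 11 ≡ 5 (mod 6). So 8^{11} ≡ 8^{5} ≡ 1 (mod 7)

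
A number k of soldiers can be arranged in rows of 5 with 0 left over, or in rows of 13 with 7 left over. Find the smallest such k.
M = 5 × 13 = 65. M₁ = 13, y₁ ≡ 2 (mod 5). M₂ = 5, y₂ ≡ 8 (mod 13). k = 0×13×2 + 7×5×8 ≡ 20 (mod 65)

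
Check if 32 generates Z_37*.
ord_37(32) divides 36. For each prime q|36: 32^{18}≡36, 32^{12}≡10, none ≡ 1. So 32 has order 36 and is a primitive root mod 37.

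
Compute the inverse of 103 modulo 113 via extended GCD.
Extended GCD: 103(-34) + 113(31) = 1. So 103^(-1) ≡ -34 ≡ 79 (mod 113). Verify: 103 × 79 = 8137 ≡ 1 (mod 113)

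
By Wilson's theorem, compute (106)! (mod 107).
By Wilson's theorem, (106)! ≡ -1 ≡ 106 (mod 107)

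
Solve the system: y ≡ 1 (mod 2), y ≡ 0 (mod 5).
M = 2 × 5 = 10. M₁ = 5, y₁ ≡ 1 (mod 2). M₂ = 2, y₂ ≡ 3 (mod 5). y = 1×5×1 + 0×2×3 ≡ 5 (mod 10)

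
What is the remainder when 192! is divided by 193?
By Wilson's theorem, (192)! ≡ -1 ≡ 192 mod 193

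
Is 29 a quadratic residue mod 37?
By Euler's criterion: 29^{18} ≡ 36 mod 37. Since this equals -1 (≡ 36), 29 is not a QR.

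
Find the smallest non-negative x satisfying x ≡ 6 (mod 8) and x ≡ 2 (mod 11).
M = 8 × 11 = 88. M₁ = 11, y₁ ≡ 3 (mod 8). M₂ = 8, y₂ ≡ 7 (mod 11). x = 6×11×3 + 2×8×7 ≡ 46 (mod 88)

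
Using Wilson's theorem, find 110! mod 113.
(112)! = (110)! × (111) × (112) ≡ -1 (mod 113). So (110)! ≡ -1 × [(112)(111)]^(-1) ≡ 56 (mod 113)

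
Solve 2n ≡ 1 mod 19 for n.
Since 19 is prime, by Fermat 2^(-1) ≡ 2^{17} ≡ 10 mod 19. Verify: 2 × 10 = 20 ≡ 1 mod 19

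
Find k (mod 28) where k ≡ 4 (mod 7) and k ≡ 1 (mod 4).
M = 7 × 4 = 28. M₁ = 4, y₁ ≡ 2 (mod 7). M₂ = 7, y₂ ≡ 3 (mod 4). k = 4×4×2 + 1×7×3 ≡ 25 (mod 28)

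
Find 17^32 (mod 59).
By repeated squaring (mod 59): 17^{1}≡17, 17^{2}≡53, 17^{4}≡36, 17^{8}≡57, 17^{16}≡4, 17^{32}≡16. So 17^{32} ≡ 16 (mod 59)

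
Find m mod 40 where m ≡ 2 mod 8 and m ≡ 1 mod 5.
M = 8 × 5 = 40. M₁ = 5, y₁ ≡ 5 mod 8. M₂ = 8, y₂ ≡ 2 mod 5. m = 2×5×5 + 1×8×2 ≡ 26 mod 40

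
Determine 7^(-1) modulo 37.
Since 37 is prime, by Fermat 7^(-1) ≡ 7^{35} ≡ 16 (mod 37). Verify: 7 × 16 = 112 ≡ 1 (mod 37)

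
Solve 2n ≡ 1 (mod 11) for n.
Since 11 is prime, by Fermat 2^(-1) ≡ 2^{9} ≡ 6 (mod 11). Verify: 2 × 6 = 12 ≡ 1 (mod 11)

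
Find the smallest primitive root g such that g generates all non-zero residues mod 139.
g = 2. For each prime q|138: 2^{69}≡138, 2^{46}≡96, 2^{6}≡64, none ≡ 1, so ord_139(2) = 138 and 2 is a primitive root.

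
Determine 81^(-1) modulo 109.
Since 109 is prime, by Fermat 81^(-1) ≡ 81^{107} ≡ 35 (mod 109). Verify: 81 × 35 = 2835 ≡ 1 (mod 109)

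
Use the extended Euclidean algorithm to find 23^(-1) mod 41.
Extended GCD: 23(-16) + 41(9) = 1. So 23^(-1) ≡ -16 ≡ 25 (mod 41). Verify: 23 × 25 = 575 ≡ 1 (mod 41)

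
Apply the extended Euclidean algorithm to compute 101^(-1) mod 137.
Extended GCD: 101(19) + 137(-14) = 1. So 101^(-1) ≡ 19 (mod 137). Verify: 101 × 19 = 1919 ≡ 1 (mod 137)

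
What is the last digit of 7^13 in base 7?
By repeated squaring (mod 7): 7^{1}≡0, 7^{2}≡0, 7^{4}≡0, 7^{8}≡0. Then 7^{13} = 7^{8+4+1} ≡ 0 × 0 × 0 ≡ 0 (mod 7)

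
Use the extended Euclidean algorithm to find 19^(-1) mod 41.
Extended GCD: 19(13) + 41(-6) = 1. So 19^(-1) ≡ 13 mod 41. Verify: 19 × 13 = 247 ≡ 1 mod 41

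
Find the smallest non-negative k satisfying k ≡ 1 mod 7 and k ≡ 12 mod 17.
M = 7 × 17 = 119. M₁ = 17, y₁ ≡ 5 mod 7. M₂ = 7, y₂ ≡ 5 mod 17. k = 1×17×5 + 12×7×5 ≡ 29 mod 119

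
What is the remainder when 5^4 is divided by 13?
5^{4} = 625 ≡ 1 mod 13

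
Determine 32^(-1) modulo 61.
Since 61 is prime, by Fermat 32^(-1) ≡ 32^{59} ≡ 21 (mod 61). Verify: 32 × 21 = 672 ≡ 1 (mod 61)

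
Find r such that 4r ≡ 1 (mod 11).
Since 11 is prime, by Fermat 4^(-1) ≡ 4^{9} ≡ 3 (mod 11). Verify: 4 × 3 = 12 ≡ 1 (mod 11)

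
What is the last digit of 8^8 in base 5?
Using Fermat: 8^{4} ≡ 1 mod 5. 8 ≡ 0 mod 4. So 8^{8} ≡ 8^{0} ≡ 1 mod 5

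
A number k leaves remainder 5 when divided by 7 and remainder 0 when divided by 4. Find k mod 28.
M = 7 × 4 = 28. M₁ = 4, y₁ ≡ 2 mod 7. M₂ = 7, y₂ ≡ 3 mod 4. k = 5×4×2 + 0×7×3 ≡ 12 mod 28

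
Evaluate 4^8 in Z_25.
By repeated squaring mod 25: 4^{1}≡4, 4^{2}≡16, 4^{4}≡6, 4^{8}≡11. So 4^{8} ≡ 11 mod 25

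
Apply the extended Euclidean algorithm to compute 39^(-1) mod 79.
Extended GCD: 39(-2) + 79(1) = 1. So 39^(-1) ≡ -2 ≡ 77 (mod 79). Verify: 39 × 77 = 3003 ≡ 1 (mod 79)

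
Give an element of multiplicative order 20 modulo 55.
42 has order 20 mod 55 since 42^{20} ≡ 1 mod 55 and no smaller power works.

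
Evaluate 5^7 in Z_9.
By repeated squaring (mod 9): 5^{1}≡5, 5^{2}≡7, 5^{4}≡4. Then 5^{7} = 5^{4+2+1} ≡ 4 × 7 × 5 ≡ 5 (mod 9)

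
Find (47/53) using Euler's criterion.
(47/53) = 47^{26} mod 53 = 1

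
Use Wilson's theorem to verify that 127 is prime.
(126)! mod 127 = 126. Since this equals -1 mod 127, Wilson confirms 127 is prime.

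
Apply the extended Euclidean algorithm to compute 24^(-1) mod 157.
Extended GCD: 24(72) + 157(-11) = 1. So 24^(-1) ≡ 72 mod 157. Verify: 24 × 72 = 1728 ≡ 1 mod 157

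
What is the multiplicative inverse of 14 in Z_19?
Since 19 is prime, by Fermat 14^(-1) ≡ 14^{17} ≡ 15 (mod 19). Verify: 14 × 15 = 210 ≡ 1 (mod 19)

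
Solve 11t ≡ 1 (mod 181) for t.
Since 181 is prime, by Fermat 11^(-1) ≡ 11^{179} ≡ 33 (mod 181). Verify: 11 × 33 = 363 ≡ 1 (mod 181)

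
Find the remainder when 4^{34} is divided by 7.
By Fermat: 4^{6} ≡ 1 mod 7. 34 = 5×6 + 4. So 4^{34} ≡ 4^{4} ≡ 4 mod 7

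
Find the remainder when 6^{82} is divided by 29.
By Fermat: 6^{28} ≡ 1 (mod 29). 82 = 2×28 + 26. So 6^{82} ≡ 6^{26} ≡ 25 (mod 29)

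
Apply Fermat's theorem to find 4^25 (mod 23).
By Fermat: 4^{22} ≡ 1 (mod 23). So 4^{25} = 4^{22} · 4^{3} ≡ 4^{3} ≡ 18 (mod 23)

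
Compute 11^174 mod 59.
Using Fermat: 11^{58} ≡ 1 (mod 59). 174 ≡ 0 (mod 58). So 11^{174} ≡ 11^{0} ≡ 1 (mod 59)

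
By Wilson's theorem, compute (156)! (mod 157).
By Wilson's theorem, (156)! ≡ -1 ≡ 156 (mod 157)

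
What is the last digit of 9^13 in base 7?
Using Fermat: 9^{6} ≡ 1 (mod 7). 13 ≡ 1 (mod 6). So 9^{13} ≡ 9^{1} ≡ 2 (mod 7)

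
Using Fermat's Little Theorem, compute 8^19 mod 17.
By Fermat: 8^{16} ≡ 1 (mod 17). So 8^{19} = 8^{16} · 8^{3} ≡ 8^{3} ≡ 2 (mod 17)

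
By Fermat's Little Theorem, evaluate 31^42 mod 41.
By Fermat: 31^{40} ≡ 1 mod 41. So 31^{42} = 31^{40} · 31^{2} ≡ 31^{2} ≡ 18 mod 41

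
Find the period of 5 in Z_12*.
Powers of 5 mod 12: 5^1≡5, 5^2≡1. ord_12(5) = 2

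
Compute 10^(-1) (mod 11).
Since 11 is prime, by Fermat 10^(-1) ≡ 10^{9} ≡ 10 (mod 11). Verify: 10 × 10 = 100 ≡ 1 (mod 11)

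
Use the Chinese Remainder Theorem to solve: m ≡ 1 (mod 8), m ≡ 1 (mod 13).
M = 8 × 13 = 104. M₁ = 13, y₁ ≡ 5 (mod 8). M₂ = 8, y₂ ≡ 5 (mod 13). m = 1×13×5 + 1×8×5 ≡ 1 (mod 104)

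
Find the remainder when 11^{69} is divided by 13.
By Fermat: 11^{12} ≡ 1 (mod 13). 69 = 5×12 + 9. So 11^{69} ≡ 11^{9} ≡ 8 (mod 13)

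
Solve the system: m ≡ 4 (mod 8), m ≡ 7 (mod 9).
M = 8 × 9 = 72. M₁ = 9, y₁ ≡ 1 (mod 8). M₂ = 8, y₂ ≡ 8 (mod 9). m = 4×9×1 + 7×8×8 ≡ 52 (mod 72)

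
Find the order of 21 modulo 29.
Powers of 21 mod 29: 21^1≡21, 21^2≡6, 21^3≡10, 21^4≡7, 21^5≡2, 21^6≡13, 21^7≡12, 21^8≡20, 21^9≡14, 21^10≡4, 21^11≡26, 21^12≡24, 21^13≡11, 21^14≡28, 21^15≡8, 21^16≡23, 21^17≡19, 21^18≡22, 21^19≡27, 21^20≡16, 21^21≡17, 21^22≡9, 21^23≡15, 21^24≡25, 21^25≡3, 21^26≡5, 21^27≡18, 21^28≡1. ord_29(21) = 28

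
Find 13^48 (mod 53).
By repeated squaring (mod 53): 13^{1}≡13, 13^{2}≡10, 13^{4}≡47, 13^{8}≡36, 13^{16}≡24, 13^{32}≡46. Then 13^{48} = 13^{32+16} ≡ 46 × 24 ≡ 44 (mod 53)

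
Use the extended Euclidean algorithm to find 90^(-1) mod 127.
Extended GCD: 90(24) + 127(-17) = 1. So 90^(-1) ≡ 24 (mod 127). Verify: 90 × 24 = 2160 ≡ 1 (mod 127)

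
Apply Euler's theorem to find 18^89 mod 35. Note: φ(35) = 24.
By Euler: 18^{24} ≡ 1 mod 35 since gcd(18, 35) = 1. 89 = 3×24 + 17. So 18^{89} ≡ 18^{17} ≡ 23 mod 35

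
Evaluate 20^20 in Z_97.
By repeated squaring (mod 97): 20^{1}≡20, 20^{2}≡12, 20^{4}≡47, 20^{8}≡75, 20^{16}≡96. Then 20^{20} = 20^{16+4} ≡ 96 × 47 ≡ 50 (mod 97)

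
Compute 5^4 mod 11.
5^{4} = 625 ≡ 9 (mod 11)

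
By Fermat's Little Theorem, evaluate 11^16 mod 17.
By Fermat's Little Theorem, 11^{16} ≡ 1 (mod 17) since 17 is prime and gcd(11, 17) = 1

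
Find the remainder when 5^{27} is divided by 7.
By Fermat: 5^{6} ≡ 1 mod 7. 27 = 4×6 + 3. So 5^{27} ≡ 5^{3} ≡ 6 mod 7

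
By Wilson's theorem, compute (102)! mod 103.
By Wilson's theorem, (102)! ≡ -1 ≡ 102 mod 103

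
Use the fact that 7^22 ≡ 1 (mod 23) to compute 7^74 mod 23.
By Fermat: 7^{22} ≡ 1 (mod 23). 74 = 3×22 + 8. So 7^{74} ≡ 7^{8} ≡ 12 (mod 23)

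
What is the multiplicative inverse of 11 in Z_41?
Since 41 is prime, by Fermat 11^(-1) ≡ 11^{39} ≡ 15 mod 41. Verify: 11 × 15 = 165 ≡ 1 mod 41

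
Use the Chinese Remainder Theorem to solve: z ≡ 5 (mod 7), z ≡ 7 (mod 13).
M = 7 × 13 = 91. M₁ = 13, y₁ ≡ 6 (mod 7). M₂ = 7, y₂ ≡ 2 (mod 13). z = 5×13×6 + 7×7×2 ≡ 33 (mod 91)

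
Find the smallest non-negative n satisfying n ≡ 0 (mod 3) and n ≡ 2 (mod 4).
M = 3 × 4 = 12. M₁ = 4, y₁ ≡ 1 (mod 3). M₂ = 3, y₂ ≡ 3 (mod 4). n = 0×4×1 + 2×3×3 ≡ 6 (mod 12)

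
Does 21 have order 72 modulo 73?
21^{24} ≡ 1 mod 73 and 24 < 72, so ord_73(21) = 24 ≠ 72 and 21 is not a primitive root.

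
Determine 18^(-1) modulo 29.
Since 29 is prime, by Fermat 18^(-1) ≡ 18^{27} ≡ 21 mod 29. Verify: 18 × 21 = 378 ≡ 1 mod 29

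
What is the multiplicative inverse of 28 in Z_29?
Since 29 is prime, by Fermat 28^(-1) ≡ 28^{27} ≡ 28 mod 29. Verify: 28 × 28 = 784 ≡ 1 mod 29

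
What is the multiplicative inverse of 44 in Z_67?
Since 67 is prime, by Fermat 44^(-1) ≡ 44^{65} ≡ 32 (mod 67). Verify: 44 × 32 = 1408 ≡ 1 (mod 67)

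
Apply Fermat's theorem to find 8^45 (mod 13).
By Fermat: 8^{12} ≡ 1 (mod 13). 45 = 3×12 + 9. So 8^{45} ≡ 8^{9} ≡ 8 (mod 13)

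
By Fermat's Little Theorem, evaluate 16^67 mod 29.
By Fermat: 16^{28} ≡ 1 mod 29. 67 = 2×28 + 11. So 16^{67} ≡ 16^{11} ≡ 25 mod 29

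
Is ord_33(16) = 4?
Powers of 16 mod 33: 16^1≡16, 16^2≡25, 16^3≡4, 16^4≡31, 16^5≡1. 16^4≡31≢1, so ord ≠ 4. No, the actual order is 5.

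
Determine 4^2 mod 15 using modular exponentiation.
4^{2} = 16 ≡ 1 (mod 15)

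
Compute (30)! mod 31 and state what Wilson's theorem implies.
(30)! mod 31 = 30. Since this equals -1 mod 31, Wilson confirms 31 is prime.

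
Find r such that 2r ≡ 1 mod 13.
Since 13 is prime, by Fermat 2^(-1) ≡ 2^{11} ≡ 7 mod 13. Verify: 2 × 7 = 14 ≡ 1 mod 13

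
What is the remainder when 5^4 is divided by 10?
5^{4} = 625 ≡ 5 mod 10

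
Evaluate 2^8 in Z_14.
By repeated squaring mod 14: 2^{1}≡2, 2^{2}≡4, 2^{4}≡2, 2^{8}≡4. So 2^{8} ≡ 4 mod 14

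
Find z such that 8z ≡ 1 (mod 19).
Since 19 is prime, by Fermat 8^(-1) ≡ 8^{17} ≡ 12 (mod 19). Verify: 8 × 12 = 96 ≡ 1 (mod 19)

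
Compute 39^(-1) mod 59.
Since 59 is prime, by Fermat 39^(-1) ≡ 39^{57} ≡ 56 mod 59. Verify: 39 × 56 = 2184 ≡ 1 mod 59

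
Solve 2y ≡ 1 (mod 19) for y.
Since 19 is prime, by Fermat 2^(-1) ≡ 2^{17} ≡ 10 (mod 19). Verify: 2 × 10 = 20 ≡ 1 (mod 19)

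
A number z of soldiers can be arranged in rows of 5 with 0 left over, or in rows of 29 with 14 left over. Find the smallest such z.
M = 5 × 29 = 145. M₁ = 29, y₁ ≡ 4 (mod 5). M₂ = 5, y₂ ≡ 6 (mod 29). z = 0×29×4 + 14×5×6 ≡ 130 (mod 145)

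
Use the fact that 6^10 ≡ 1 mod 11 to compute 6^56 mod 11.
By Fermat: 6^{10} ≡ 1 mod 11. 56 = 5×10 + 6. So 6^{56} ≡ 6^{6} ≡ 5 mod 11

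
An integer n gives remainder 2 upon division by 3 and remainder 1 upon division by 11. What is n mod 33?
M = 3 × 11 = 33. M₁ = 11, y₁ ≡ 2 mod 3. M₂ = 3, y₂ ≡ 4 mod 11. n = 2×11×2 + 1×3×4 ≡ 23 mod 33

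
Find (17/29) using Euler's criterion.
(17/29) = 17^{14} mod 29 = -1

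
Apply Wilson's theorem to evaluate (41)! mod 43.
(42)! = (41)! × (42) ≡ -1 mod 43. So (41)! ≡ -1 × (42)^(-1) ≡ (-1)×(-1) = 1 mod 43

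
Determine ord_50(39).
Powers of 39 mod 50: 39^1≡39, 39^2≡21, 39^3≡19, 39^4≡41, 39^5≡49, 39^6≡11, 39^7≡29, 39^8≡31, 39^9≡9, 39^10≡1. Order = 10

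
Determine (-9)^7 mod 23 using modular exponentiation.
By repeated squaring (mod 23): (-9)^{1}≡14, (-9)^{2}≡12, (-9)^{4}≡6. Then (-9)^{7} = (-9)^{4+2+1} ≡ 6 × 12 × 14 ≡ 19 (mod 23)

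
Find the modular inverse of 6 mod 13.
Since 13 is prime, by Fermat 6^(-1) ≡ 6^{11} ≡ 11 (mod 13). Verify: 6 × 11 = 66 ≡ 1 (mod 13)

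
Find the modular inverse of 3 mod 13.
Since 13 is prime, by Fermat 3^(-1) ≡ 3^{11} ≡ 9 mod 13. Verify: 3 × 9 = 27 ≡ 1 mod 13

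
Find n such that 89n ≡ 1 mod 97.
Since 97 is prime, by Fermat 89^(-1) ≡ 89^{95} ≡ 12 mod 97. Verify: 89 × 12 = 1068 ≡ 1 mod 97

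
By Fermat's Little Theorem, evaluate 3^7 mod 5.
By Fermat: 3^{4} ≡ 1 (mod 5). So 3^{7} = 3^{4} · 3^{3} ≡ 3^{3} ≡ 2 (mod 5)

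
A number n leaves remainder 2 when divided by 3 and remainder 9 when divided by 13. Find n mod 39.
M = 3 × 13 = 39. M₁ = 13, y₁ ≡ 1 mod 3. M₂ = 3, y₂ ≡ 9 mod 13. n = 2×13×1 + 9×3×9 ≡ 35 mod 39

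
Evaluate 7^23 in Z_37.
By repeated squaring mod 37: 7^{1}≡7, 7^{2}≡12, 7^{4}≡33, 7^{8}≡16, 7^{16}≡34. Then 7^{23} = 7^{16+4+2+1} ≡ 34 × 33 × 12 × 7 ≡ 9 mod 37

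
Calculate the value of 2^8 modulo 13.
By repeated squaring (mod 13): 2^{1}≡2, 2^{2}≡4, 2^{4}≡3, 2^{8}≡9. So 2^{8} ≡ 9 (mod 13)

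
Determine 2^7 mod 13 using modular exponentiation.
By repeated squaring mod 13: 2^{1}≡2, 2^{2}≡4, 2^{4}≡3. Then 2^{7} = 2^{4+2+1} ≡ 3 × 4 × 2 ≡ 11 mod 13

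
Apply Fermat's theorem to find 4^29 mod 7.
By Fermat: 4^{6} ≡ 1 mod 7. 29 = 4×6 + 5. So 4^{29} ≡ 4^{5} ≡ 2 mod 7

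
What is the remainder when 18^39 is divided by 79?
By repeated squaring mod 79: 18^{1}≡18, 18^{2}≡8, 18^{4}≡64, 18^{8}≡67, 18^{16}≡65, 18^{32}≡38. Then 18^{39} = 18^{32+4+2+1} ≡ 38 × 64 × 8 × 18 ≡ 1 mod 79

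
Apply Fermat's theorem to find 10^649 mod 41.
By Fermat: 10^{40} ≡ 1 mod 41. 649 ≡ 9 mod 40. So 10^{649} ≡ 10^{9} ≡ 37 mod 41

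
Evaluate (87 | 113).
(87/113) = 87^{56} mod 113 = 1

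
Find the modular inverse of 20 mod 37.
Since 37 is prime, by Fermat 20^(-1) ≡ 20^{35} ≡ 13 (mod 37). Verify: 20 × 13 = 260 ≡ 1 (mod 37)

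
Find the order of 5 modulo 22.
Powers of 5 mod 22: 5^1≡5, 5^2≡3, 5^3≡15, 5^4≡9, 5^5≡1. So the order of 5 is 5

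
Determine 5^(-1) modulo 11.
Since 11 is prime, by Fermat 5^(-1) ≡ 5^{9} ≡ 9 mod 11. Verify: 5 × 9 = 45 ≡ 1 mod 11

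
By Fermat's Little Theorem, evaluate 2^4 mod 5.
By Fermat's Little Theorem, 2^{4} ≡ 1 mod 5 since 5 is prime and gcd(2, 5) = 1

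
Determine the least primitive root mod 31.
g = 3. For each prime q|30: 3^{15}≡30, 3^{10}≡25, 3^{6}≡16, none ≡ 1, so ord_31(3) = 30 and 3 is a primitive root.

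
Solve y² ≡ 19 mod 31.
The square roots of 19 mod 31 are 9 and 22. Verify: 9² = 81 ≡ 19 mod 31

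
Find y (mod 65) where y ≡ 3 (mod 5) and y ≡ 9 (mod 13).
M = 5 × 13 = 65. M₁ = 13, y₁ ≡ 2 (mod 5). M₂ = 5, y₂ ≡ 8 (mod 13). y = 3×13×2 + 9×5×8 ≡ 48 (mod 65)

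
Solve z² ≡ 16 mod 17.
The square roots of 16 mod 17 are 4 and 13. Verify: 4² = 16 ≡ 16 mod 17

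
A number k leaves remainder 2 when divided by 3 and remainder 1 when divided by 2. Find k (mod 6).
M = 3 × 2 = 6. M₁ = 2, y₁ ≡ 2 (mod 3). M₂ = 3, y₂ ≡ 1 (mod 2). k = 2×2×2 + 1×3×1 ≡ 5 (mod 6)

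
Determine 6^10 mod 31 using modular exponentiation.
By repeated squaring mod 31: 6^{1}≡6, 6^{2}≡5, 6^{4}≡25, 6^{8}≡5. Then 6^{10} = 6^{8+2} ≡ 5 × 5 ≡ 25 mod 31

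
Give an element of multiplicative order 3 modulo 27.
10 has order 3 mod 27 since 10^{3} ≡ 1 (mod 27) and no smaller power works.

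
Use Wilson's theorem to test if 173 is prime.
(172)! mod 173 = 172. Since 172 ≡ -1 (mod 173), 173 is prime.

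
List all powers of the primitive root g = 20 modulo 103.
20^1, 20^2, ..., 20^{102} mod 103: [20, 91, 69, 41, 99, 23, 48, 33, 42, 16, 11, 14, 74, 38, 39, 59, 47, 13, 54, 50, 73, 18, 51, 93, 6, 17, 31, 2, 40, 79, 35, 82, 95, 46, 96, 66, 84, 32, 22, 28, 45, 76, 78, 15, 94, 26, 5, 100, 43, 36, 102, 83, 12, 34, 62, 4, 80, 55, 70, 61, 87, 92, 89, 29, 65, 64, 44, 56, 90, 49, 53, 30, 85, 52, 10, 97, 86, 72, 101, 63, 24, 68, 21, 8, 57, 7, 37, 19, 71, 81, 75, 58, 27, 25, 88, 9, 77, 98, 3, 60, 67, 1]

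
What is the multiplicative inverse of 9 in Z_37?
Since 37 is prime, by Fermat 9^(-1) ≡ 9^{35} ≡ 33 mod 37. Verify: 9 × 33 = 297 ≡ 1 mod 37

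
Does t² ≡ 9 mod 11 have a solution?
By Euler's criterion: 9^{5} ≡ 1 mod 11. Since this equals 1, 9 is a QR.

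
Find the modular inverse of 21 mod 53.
Since 53 is prime, by Fermat 21^(-1) ≡ 21^{51} ≡ 48 (mod 53). Verify: 21 × 48 = 1008 ≡ 1 (mod 53)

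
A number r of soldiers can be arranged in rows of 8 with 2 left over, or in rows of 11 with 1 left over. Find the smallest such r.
M = 8 × 11 = 88. M₁ = 11, y₁ ≡ 3 (mod 8). M₂ = 8, y₂ ≡ 7 (mod 11). r = 2×11×3 + 1×8×7 ≡ 34 (mod 88)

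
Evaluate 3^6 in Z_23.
By repeated squaring mod 23: 3^{1}≡3, 3^{2}≡9, 3^{4}≡12. Then 3^{6} = 3^{4+2} ≡ 12 × 9 ≡ 16 mod 23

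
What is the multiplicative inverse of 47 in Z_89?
Since 89 is prime, by Fermat 47^(-1) ≡ 47^{87} ≡ 36 (mod 89). Verify: 47 × 36 = 1692 ≡ 1 (mod 89)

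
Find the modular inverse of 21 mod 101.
Since 101 is prime, by Fermat 21^(-1) ≡ 21^{99} ≡ 77 mod 101. Verify: 21 × 77 = 1617 ≡ 1 mod 101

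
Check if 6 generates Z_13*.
ord_13(6) divides 12. For each prime q|12: 6^{6}≡12, 6^{4}≡9, none ≡ 1. So 6 has order 12 and is a primitive root mod 13.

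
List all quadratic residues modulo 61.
QRs mod 61: {1, 3, 4, 5, 9, 12, 13, 14, 15, 16, 19, 20, 22, 25, 27, 34, 36, 39, 41, 42, 45, 46, 47, 48, 49, 52, 56, 57, 58, 60}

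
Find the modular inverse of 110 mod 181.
Since 181 is prime, by Fermat 110^(-1) ≡ 110^{179} ≡ 130 mod 181. Verify: 110 × 130 = 14300 ≡ 1 mod 181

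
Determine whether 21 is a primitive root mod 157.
ord_157(21) divides 156. For each prime q|156: 21^{78}≡156, 21^{52}≡12, 21^{12}≡16, none ≡ 1. So 21 has order 156 and is a primitive root mod 157.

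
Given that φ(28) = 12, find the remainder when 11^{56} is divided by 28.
By Euler: 11^{12} ≡ 1 (mod 28) since gcd(11, 28) = 1. 56 = 4×12 + 8. So 11^{56} ≡ 11^{8} ≡ 9 (mod 28)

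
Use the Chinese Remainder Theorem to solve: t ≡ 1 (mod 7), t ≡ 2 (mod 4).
M = 7 × 4 = 28. M₁ = 4, y₁ ≡ 2 (mod 7). M₂ = 7, y₂ ≡ 3 (mod 4). t = 1×4×2 + 2×7×3 ≡ 22 (mod 28)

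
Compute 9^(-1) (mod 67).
Since 67 is prime, by Fermat 9^(-1) ≡ 9^{65} ≡ 15 (mod 67). Verify: 9 × 15 = 135 ≡ 1 (mod 67)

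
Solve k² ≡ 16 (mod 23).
The square roots of 16 mod 23 are 4 and 19. Verify: 4² = 16 ≡ 16 (mod 23)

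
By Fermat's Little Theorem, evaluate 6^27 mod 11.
By Fermat: 6^{10} ≡ 1 mod 11. 27 = 2×10 + 7. So 6^{27} ≡ 6^{7} ≡ 8 mod 11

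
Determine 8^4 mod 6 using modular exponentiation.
8^{4} = 4096 ≡ 4 mod 6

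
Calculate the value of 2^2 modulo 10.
2^{2} = 4 ≡ 4 mod 10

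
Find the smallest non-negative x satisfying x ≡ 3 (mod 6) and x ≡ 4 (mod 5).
M = 6 × 5 = 30. M₁ = 5, y₁ ≡ 5 (mod 6). M₂ = 6, y₂ ≡ 1 (mod 5). x = 3×5×5 + 4×6×1 ≡ 9 (mod 30)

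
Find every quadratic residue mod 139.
Squares in Z_139*: {1, 4, 5, 6, 7, 9, 11, 13, 16, 20, 24, 25, 28, 29, 30, 31, 34, 35, 36, 37, 38, 41, 42, 44, 45, 46, 47, 49, 51, 52, 54, 55, 57, 63, 64, 65, 66, 67, 69, 71, 77, 78, 79, 80, 81, 83, 86, 89, 91, 96, 99, 100, 106, 107, 112, 113, 116, 117, 118, 120, 121, 122, 124, 125, 127, 129, 131, 136, 137}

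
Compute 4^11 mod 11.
Using Fermat: 4^{10} ≡ 1 (mod 11). 11 ≡ 1 (mod 10). So 4^{11} ≡ 4^{1} ≡ 4 (mod 11)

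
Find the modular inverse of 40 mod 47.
Since 47 is prime, by Fermat 40^(-1) ≡ 40^{45} ≡ 20 (mod 47). Verify: 40 × 20 = 800 ≡ 1 (mod 47)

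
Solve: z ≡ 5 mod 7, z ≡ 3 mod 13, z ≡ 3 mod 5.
M = 7 × 13 × 5 = 455. M₁ = 65, y₁ ≡ 4 mod 7. M₂ = 35, y₂ ≡ 3 mod 13. M₃ = 91, y₃ ≡ 1 mod 5. z = 5×65×4 + 3×35×3 + 3×91×1 ≡ 68 mod 455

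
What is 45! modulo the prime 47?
(46)! = (45)! × (46) ≡ -1 mod 47. So (45)! ≡ -1 × (46)^(-1) ≡ (-1)×(-1) = 1 mod 47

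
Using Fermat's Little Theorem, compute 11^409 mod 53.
By Fermat: 11^{52} ≡ 1 mod 53. 409 ≡ 45 mod 52. So 11^{409} ≡ 11^{45} ≡ 17 mod 53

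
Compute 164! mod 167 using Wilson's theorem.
(166)! = (164)! × (165) × (166) ≡ -1 mod 167. So (164)! ≡ -1 × [(166)(165)]^(-1) ≡ 83 mod 167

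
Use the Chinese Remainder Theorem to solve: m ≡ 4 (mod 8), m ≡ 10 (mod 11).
M = 8 × 11 = 88. M₁ = 11, y₁ ≡ 3 (mod 8). M₂ = 8, y₂ ≡ 7 (mod 11). m = 4×11×3 + 10×8×7 ≡ 76 (mod 88)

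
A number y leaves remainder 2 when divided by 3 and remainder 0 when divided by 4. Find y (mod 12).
M = 3 × 4 = 12. M₁ = 4, y₁ ≡ 1 (mod 3). M₂ = 3, y₂ ≡ 3 (mod 4). y = 2×4×1 + 0×3×3 ≡ 8 (mod 12)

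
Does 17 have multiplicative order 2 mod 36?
Powers of 17 mod 36: 17^1≡17, 17^2≡1. First k with 17^k≡1 is k=2. Yes, ord_36(17) = 2.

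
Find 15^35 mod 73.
By repeated squaring mod 73: 15^{1}≡15, 15^{2}≡6, 15^{4}≡36, 15^{8}≡55, 15^{16}≡32, 15^{32}≡2. Then 15^{35} = 15^{32+2+1} ≡ 2 × 6 × 15 ≡ 34 mod 73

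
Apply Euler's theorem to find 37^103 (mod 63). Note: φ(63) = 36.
By Euler: 37^{36} ≡ 1 (mod 63) since gcd(37, 63) = 1. 103 = 2×36 + 31. So 37^{103} ≡ 37^{31} ≡ 37 (mod 63)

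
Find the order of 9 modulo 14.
Powers of 9 mod 14: 9^1≡9, 9^2≡11, 9^3≡1. ord_14(9) = 3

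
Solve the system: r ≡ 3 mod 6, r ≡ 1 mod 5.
M = 6 × 5 = 30. M₁ = 5, y₁ ≡ 5 mod 6. M₂ = 6, y₂ ≡ 1 mod 5. r = 3×5×5 + 1×6×1 ≡ 21 mod 30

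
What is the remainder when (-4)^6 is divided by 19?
By repeated squaring mod 19: (-4)^{1}≡15, (-4)^{2}≡16, (-4)^{4}≡9. Then (-4)^{6} = (-4)^{4+2} ≡ 9 × 16 ≡ 11 mod 19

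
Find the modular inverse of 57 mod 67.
Since 67 is prime, by Fermat 57^(-1) ≡ 57^{65} ≡ 20 mod 67. Verify: 57 × 20 = 1140 ≡ 1 mod 67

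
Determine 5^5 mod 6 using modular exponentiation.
By repeated squaring (mod 6): 5^{1}≡5, 5^{2}≡1, 5^{4}≡1. Then 5^{5} = 5^{4+1} ≡ 1 × 5 ≡ 5 (mod 6)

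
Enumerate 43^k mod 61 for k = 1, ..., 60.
43^1, 43^2, ..., 43^{60} mod 61: [43, 19, 24, 56, 29, 27, 2, 25, 38, 48, 51, 58, 54, 4, 50, 15, 35, 41, 55, 47, 8, 39, 30, 9, 21, 49, 33, 16, 17, 60, 18, 42, 37, 5, 32, 34, 59, 36, 23, 13, 10, 3, 7, 57, 11, 46, 26, 20, 6, 14, 53, 22, 31, 52, 40, 12, 28, 45, 44, 1]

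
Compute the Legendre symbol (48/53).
(48/53) = 48^{26} mod 53 = -1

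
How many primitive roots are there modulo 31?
There are φ(31-1) = φ(30) = 8 primitive roots modulo 31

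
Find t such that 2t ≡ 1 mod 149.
Since 149 is prime, by Fermat 2^(-1) ≡ 2^{147} ≡ 75 mod 149. Verify: 2 × 75 = 150 ≡ 1 mod 149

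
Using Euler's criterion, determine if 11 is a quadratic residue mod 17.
By Euler's criterion: 11^{8} ≡ 16 mod 17. Since this equals -1 (≡ 16), 11 is not a QR.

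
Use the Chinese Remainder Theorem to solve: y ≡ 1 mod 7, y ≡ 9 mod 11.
M = 7 × 11 = 77. M₁ = 11, y₁ ≡ 2 mod 7. M₂ = 7, y₂ ≡ 8 mod 11. y = 1×11×2 + 9×7×8 ≡ 64 mod 77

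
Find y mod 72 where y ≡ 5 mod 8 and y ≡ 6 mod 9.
M = 8 × 9 = 72. M₁ = 9, y₁ ≡ 1 mod 8. M₂ = 8, y₂ ≡ 8 mod 9. y = 5×9×1 + 6×8×8 ≡ 69 mod 72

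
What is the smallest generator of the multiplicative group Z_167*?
g = 5. Powers: [5, 25, 125, 124, 119, 94, 136, 12, 60, 133, ...] generates all 166 non-zero residues.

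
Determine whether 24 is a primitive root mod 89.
ord_89(24) divides 88. For each prime q|88: 24^{44}≡88, 24^{8}≡78, none ≡ 1. So 24 has order 88 and is a primitive root mod 89.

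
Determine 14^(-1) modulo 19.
Since 19 is prime, by Fermat 14^(-1) ≡ 14^{17} ≡ 15 (mod 19). Verify: 14 × 15 = 210 ≡ 1 (mod 19)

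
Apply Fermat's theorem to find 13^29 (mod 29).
By Fermat: 13^{28} ≡ 1 (mod 29). So 13^{29} = 13^{28} · 13^{1} ≡ 13^{1} ≡ 13 (mod 29)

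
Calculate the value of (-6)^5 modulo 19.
By repeated squaring (mod 19): (-6)^{1}≡13, (-6)^{2}≡17, (-6)^{4}≡4. Then (-6)^{5} = (-6)^{4+1} ≡ 4 × 13 ≡ 14 (mod 19)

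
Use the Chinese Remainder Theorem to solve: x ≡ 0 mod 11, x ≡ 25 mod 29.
M = 11 × 29 = 319. M₁ = 29, y₁ ≡ 8 mod 11. M₂ = 11, y₂ ≡ 8 mod 29. x = 0×29×8 + 25×11×8 ≡ 286 mod 319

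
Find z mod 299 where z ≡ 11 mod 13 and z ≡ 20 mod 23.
M = 13 × 23 = 299. M₁ = 23, y₁ ≡ 4 mod 13. M₂ = 13, y₂ ≡ 16 mod 23. z = 11×23×4 + 20×13×16 ≡ 89 mod 299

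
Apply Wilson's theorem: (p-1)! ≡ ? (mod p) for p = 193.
By Wilson's theorem, (192)! ≡ -1 ≡ 192 (mod 193)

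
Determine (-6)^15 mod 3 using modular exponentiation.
By repeated squaring mod 3: (-6)^{1}≡0, (-6)^{2}≡0, (-6)^{4}≡0, (-6)^{8}≡0. Then (-6)^{15} = (-6)^{8+4+2+1} ≡ 0 × 0 × 0 × 0 ≡ 0 mod 3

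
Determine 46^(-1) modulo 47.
Since 47 is prime, by Fermat 46^(-1) ≡ 46^{45} ≡ 46 mod 47. Verify: 46 × 46 = 2116 ≡ 1 mod 47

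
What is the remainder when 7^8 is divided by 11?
By repeated squaring (mod 11): 7^{1}≡7, 7^{2}≡5, 7^{4}≡3, 7^{8}≡9. So 7^{8} ≡ 9 (mod 11)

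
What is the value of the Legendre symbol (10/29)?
(10/29) = 10^{14} mod 29 = -1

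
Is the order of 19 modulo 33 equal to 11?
Powers of 19 mod 33: 19^1≡19, 19^2≡31, 19^3≡28, 19^4≡4, 19^5≡10, 19^6≡25, 19^7≡13, 19^8≡16, 19^9≡7, 19^10≡1. Already 19^10≡1, so the order is 10 < 11. No, the actual order is 10.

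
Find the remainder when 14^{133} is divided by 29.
By Fermat: 14^{28} ≡ 1 (mod 29). 133 = 4×28 + 21. So 14^{133} ≡ 14^{21} ≡ 17 (mod 29)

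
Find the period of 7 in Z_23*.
Powers of 7 mod 23: 7^1≡7, 7^2≡3, 7^3≡21, 7^4≡9, 7^5≡17, 7^6≡4, 7^7≡5, 7^8≡12, 7^9≡15, 7^10≡13, 7^11≡22, 7^12≡16, 7^13≡20, 7^14≡2, 7^15≡14, 7^16≡6, 7^17≡19, 7^18≡18, 7^19≡11, 7^20≡8, 7^21≡10, 7^22≡1. Order = 22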